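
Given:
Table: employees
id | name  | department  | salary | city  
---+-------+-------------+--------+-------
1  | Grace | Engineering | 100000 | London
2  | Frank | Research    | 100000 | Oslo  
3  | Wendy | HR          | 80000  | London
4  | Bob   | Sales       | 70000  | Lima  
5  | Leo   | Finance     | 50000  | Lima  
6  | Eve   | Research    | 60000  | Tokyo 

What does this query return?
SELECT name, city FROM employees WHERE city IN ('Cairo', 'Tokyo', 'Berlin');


Filtering: city IN ('Cairo', 'Tokyo', 'Berlin')
Matching: 1 rows

1 rows:
Eve, Tokyo


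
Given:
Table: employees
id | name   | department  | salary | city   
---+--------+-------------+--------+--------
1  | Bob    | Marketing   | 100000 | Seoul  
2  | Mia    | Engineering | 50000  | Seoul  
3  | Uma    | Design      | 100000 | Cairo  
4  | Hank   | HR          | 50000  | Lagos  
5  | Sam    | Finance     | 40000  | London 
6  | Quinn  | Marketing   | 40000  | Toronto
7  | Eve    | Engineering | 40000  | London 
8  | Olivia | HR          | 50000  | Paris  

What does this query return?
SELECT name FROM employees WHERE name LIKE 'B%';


LIKE 'B%' matches names starting with 'B'
Matching: 1

1 rows:
Bob


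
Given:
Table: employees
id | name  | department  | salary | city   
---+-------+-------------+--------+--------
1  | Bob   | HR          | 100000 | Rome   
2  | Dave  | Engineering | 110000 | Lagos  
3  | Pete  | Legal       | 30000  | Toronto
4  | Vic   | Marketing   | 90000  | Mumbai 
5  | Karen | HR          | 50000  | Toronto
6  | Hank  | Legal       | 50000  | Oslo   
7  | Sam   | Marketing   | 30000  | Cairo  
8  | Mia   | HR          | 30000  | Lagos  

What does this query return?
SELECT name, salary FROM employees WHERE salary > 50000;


Filtering: salary > 50000
Matching: 3 rows

3 rows:
Bob, 100000
Dave, 110000
Vic, 90000


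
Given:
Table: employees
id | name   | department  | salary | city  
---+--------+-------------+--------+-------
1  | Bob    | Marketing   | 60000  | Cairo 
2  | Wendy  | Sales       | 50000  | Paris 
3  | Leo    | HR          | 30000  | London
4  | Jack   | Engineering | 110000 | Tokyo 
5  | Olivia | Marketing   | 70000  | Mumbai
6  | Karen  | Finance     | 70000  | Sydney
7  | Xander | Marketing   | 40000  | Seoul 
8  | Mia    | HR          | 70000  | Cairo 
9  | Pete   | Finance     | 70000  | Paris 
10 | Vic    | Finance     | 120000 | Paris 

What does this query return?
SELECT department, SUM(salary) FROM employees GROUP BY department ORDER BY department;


Summing salary within each department:
  Engineering: 110000 = 110000
  Finance: 70000 + 70000 + 120000 = 260000
  HR: 30000 + 70000 = 100000
  Marketing: 60000 + 70000 + 40000 = 170000
  Sales: 50000 = 50000


5 groups:
Engineering, 110000
Finance, 260000
HR, 100000
Marketing, 170000
Sales, 50000


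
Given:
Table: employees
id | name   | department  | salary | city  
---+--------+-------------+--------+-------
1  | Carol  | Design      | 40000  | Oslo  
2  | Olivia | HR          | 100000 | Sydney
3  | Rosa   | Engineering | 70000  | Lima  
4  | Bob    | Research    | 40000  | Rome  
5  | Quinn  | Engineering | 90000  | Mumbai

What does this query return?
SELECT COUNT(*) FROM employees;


COUNT(*) counts all rows

5


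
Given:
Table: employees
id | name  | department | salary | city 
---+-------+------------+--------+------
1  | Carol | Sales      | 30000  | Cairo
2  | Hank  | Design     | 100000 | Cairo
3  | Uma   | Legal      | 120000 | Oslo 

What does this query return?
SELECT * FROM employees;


SELECT * returns all 3 rows with all columns

3 rows:
1, Carol, Sales, 30000, Cairo
2, Hank, Design, 100000, Cairo
3, Uma, Legal, 120000, Oslo


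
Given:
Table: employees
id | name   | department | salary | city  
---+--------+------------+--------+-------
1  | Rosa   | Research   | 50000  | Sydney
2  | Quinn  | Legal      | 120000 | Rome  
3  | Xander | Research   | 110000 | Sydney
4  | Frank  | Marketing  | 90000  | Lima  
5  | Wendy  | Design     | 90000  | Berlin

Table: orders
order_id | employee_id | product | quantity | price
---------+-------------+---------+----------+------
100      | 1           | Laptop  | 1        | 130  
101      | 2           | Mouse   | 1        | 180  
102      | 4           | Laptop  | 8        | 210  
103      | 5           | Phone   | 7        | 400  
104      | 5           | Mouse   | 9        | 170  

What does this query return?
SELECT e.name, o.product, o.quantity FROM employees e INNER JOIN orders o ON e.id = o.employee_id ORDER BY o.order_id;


Joining employees.id = orders.employee_id:
  employee Rosa (id=1) -> order Laptop
  employee Quinn (id=2) -> order Mouse
  employee Frank (id=4) -> order Laptop
  employee Wendy (id=5) -> order Phone
  employee Wendy (id=5) -> order Mouse


5 rows:
Rosa, Laptop, 1
Quinn, Mouse, 1
Frank, Laptop, 8
Wendy, Phone, 7
Wendy, Mouse, 9


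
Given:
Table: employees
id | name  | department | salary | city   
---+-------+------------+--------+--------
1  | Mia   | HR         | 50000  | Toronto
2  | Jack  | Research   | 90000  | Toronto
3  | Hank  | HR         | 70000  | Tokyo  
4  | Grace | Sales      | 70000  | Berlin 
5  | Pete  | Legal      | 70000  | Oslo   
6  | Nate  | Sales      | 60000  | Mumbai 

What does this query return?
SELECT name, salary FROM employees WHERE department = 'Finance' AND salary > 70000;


Filtering: department = 'Finance' AND salary > 70000
Matching: 0 rows

Empty result set (0 rows)


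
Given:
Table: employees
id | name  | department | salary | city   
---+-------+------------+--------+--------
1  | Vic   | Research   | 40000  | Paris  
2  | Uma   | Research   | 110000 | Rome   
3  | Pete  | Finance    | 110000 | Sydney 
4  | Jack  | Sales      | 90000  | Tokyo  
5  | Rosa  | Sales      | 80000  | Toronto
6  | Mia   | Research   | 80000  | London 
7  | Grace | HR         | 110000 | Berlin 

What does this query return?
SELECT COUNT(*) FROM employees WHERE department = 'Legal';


Counting rows where department = 'Legal'


0


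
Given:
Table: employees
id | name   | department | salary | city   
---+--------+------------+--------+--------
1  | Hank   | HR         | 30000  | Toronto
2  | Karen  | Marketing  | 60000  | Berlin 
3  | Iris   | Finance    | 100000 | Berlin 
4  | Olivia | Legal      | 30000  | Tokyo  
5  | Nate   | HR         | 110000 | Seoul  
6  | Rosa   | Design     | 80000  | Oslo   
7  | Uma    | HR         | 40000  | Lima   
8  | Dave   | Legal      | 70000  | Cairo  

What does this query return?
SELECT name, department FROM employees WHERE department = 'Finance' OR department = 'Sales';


Filtering: department = 'Finance' OR 'Sales'
Matching: 1 rows

1 rows:
Iris, Finance


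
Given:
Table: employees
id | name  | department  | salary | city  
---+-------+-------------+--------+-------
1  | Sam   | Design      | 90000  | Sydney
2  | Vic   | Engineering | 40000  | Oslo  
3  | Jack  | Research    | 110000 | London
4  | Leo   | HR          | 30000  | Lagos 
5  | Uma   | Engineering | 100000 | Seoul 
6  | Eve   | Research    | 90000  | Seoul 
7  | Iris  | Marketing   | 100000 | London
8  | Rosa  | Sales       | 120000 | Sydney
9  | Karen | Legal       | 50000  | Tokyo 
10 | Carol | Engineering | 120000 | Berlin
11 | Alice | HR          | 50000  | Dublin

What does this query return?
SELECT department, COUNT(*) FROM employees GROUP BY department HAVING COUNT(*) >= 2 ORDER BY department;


Groups with count >= 2:
  Engineering: 3 -> PASS
  HR: 2 -> PASS
  Research: 2 -> PASS
  Design: 1 -> filtered out
  Legal: 1 -> filtered out
  Marketing: 1 -> filtered out
  Sales: 1 -> filtered out


3 groups:
Engineering, 3
HR, 2
Research, 2


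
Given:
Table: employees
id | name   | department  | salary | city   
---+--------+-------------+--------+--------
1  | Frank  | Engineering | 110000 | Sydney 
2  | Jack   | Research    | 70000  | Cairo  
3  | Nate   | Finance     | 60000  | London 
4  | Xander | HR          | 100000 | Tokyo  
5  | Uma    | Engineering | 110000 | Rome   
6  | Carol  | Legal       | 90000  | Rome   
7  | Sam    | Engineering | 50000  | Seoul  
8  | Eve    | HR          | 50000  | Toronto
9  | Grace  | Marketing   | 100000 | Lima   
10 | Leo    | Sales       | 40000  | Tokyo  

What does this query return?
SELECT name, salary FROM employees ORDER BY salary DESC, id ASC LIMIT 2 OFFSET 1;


Sort by salary DESC (id ASC tiebreak), then skip 1 and take 2
Rows 2 through 3

2 rows:
Uma, 110000
Xander, 100000


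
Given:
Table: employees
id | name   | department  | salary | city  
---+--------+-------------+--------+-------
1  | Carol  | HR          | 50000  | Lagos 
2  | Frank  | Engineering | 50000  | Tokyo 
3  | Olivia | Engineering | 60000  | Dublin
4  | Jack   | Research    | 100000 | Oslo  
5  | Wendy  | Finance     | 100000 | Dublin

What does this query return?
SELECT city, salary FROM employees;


Projecting columns: city, salary

5 rows:
Lagos, 50000
Tokyo, 50000
Dublin, 60000
Oslo, 100000
Dublin, 100000


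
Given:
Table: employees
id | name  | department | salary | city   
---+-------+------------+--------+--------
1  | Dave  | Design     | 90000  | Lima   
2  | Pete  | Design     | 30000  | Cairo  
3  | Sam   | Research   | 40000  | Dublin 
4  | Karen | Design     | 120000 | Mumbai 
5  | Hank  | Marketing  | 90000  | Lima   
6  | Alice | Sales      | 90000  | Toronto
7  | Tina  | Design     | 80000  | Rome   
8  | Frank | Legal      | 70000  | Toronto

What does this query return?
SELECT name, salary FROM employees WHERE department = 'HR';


Filtering: department = 'HR'
Matching rows: 0

Empty result set (0 rows)


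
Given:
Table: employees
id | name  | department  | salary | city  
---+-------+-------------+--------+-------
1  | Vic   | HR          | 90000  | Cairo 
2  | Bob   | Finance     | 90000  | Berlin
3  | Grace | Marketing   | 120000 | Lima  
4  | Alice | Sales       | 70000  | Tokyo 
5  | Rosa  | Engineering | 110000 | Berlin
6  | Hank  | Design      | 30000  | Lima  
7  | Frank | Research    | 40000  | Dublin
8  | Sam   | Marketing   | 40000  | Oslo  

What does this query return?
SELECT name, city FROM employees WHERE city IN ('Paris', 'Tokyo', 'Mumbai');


Filtering: city IN ('Paris', 'Tokyo', 'Mumbai')
Matching: 1 rows

1 rows:
Alice, Tokyo


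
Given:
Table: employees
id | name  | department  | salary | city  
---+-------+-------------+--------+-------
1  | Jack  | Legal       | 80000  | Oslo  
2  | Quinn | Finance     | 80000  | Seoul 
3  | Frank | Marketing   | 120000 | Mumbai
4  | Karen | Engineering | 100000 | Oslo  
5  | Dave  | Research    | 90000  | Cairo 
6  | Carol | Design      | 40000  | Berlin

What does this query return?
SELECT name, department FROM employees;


Projecting columns: name, department

6 rows:
Jack, Legal
Quinn, Finance
Frank, Marketing
Karen, Engineering
Dave, Research
Carol, Design


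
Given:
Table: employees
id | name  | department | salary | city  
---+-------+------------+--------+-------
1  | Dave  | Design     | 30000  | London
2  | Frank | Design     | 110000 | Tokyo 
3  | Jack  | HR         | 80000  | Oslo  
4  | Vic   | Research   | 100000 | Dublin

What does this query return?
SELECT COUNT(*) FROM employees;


COUNT(*) counts all rows

4


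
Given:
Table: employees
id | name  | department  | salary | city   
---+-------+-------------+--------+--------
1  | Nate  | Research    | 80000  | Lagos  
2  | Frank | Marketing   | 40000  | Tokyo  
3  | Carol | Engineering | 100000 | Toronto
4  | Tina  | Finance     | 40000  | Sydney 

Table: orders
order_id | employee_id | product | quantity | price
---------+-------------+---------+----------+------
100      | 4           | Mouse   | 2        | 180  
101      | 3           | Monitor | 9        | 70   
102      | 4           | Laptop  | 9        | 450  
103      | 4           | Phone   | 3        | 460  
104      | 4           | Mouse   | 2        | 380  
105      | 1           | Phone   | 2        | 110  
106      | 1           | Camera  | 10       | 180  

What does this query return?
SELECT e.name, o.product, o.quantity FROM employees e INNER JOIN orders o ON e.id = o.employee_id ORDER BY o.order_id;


Joining employees.id = orders.employee_id:
  employee Tina (id=4) -> order Mouse
  employee Carol (id=3) -> order Monitor
  employee Tina (id=4) -> order Laptop
  employee Tina (id=4) -> order Phone
  employee Tina (id=4) -> order Mouse
  employee Nate (id=1) -> order Phone
  employee Nate (id=1) -> order Camera


7 rows:
Tina, Mouse, 2
Carol, Monitor, 9
Tina, Laptop, 9
Tina, Phone, 3
Tina, Mouse, 2
Nate, Phone, 2
Nate, Camera, 10


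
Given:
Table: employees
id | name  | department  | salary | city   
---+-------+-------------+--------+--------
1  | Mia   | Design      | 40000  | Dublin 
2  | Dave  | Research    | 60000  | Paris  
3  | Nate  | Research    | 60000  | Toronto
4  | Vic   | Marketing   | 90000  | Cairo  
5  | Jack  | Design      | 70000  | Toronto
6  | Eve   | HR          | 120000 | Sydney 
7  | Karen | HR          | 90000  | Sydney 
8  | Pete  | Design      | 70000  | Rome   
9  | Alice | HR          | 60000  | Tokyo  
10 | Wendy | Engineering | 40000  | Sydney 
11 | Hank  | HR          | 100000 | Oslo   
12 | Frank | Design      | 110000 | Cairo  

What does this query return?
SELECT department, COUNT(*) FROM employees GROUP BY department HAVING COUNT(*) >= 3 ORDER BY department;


Groups with count >= 3:
  Design: 4 -> PASS
  HR: 4 -> PASS
  Engineering: 1 -> filtered out
  Marketing: 1 -> filtered out
  Research: 2 -> filtered out


2 groups:
Design, 4
HR, 4


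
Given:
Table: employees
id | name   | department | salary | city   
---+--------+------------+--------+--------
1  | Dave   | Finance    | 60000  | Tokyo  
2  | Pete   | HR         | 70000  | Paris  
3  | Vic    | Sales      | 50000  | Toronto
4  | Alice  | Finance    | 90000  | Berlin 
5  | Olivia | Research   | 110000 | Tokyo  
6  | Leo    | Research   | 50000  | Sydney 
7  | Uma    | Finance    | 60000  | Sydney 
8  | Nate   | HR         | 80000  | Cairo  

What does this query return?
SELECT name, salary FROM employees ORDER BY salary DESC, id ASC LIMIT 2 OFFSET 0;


Sort by salary DESC (id ASC tiebreak), then skip 0 and take 2
Rows 1 through 2

2 rows:
Olivia, 110000
Alice, 90000


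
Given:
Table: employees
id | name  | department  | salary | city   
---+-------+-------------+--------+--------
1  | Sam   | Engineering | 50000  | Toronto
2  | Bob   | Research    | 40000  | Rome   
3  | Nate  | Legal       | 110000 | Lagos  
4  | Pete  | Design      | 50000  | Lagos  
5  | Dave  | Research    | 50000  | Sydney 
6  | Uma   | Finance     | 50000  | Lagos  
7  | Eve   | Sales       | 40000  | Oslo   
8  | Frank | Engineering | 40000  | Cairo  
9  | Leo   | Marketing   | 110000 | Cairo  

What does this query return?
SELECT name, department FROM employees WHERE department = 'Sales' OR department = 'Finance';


Filtering: department = 'Sales' OR 'Finance'
Matching: 2 rows

2 rows:
Uma, Finance
Eve, Sales


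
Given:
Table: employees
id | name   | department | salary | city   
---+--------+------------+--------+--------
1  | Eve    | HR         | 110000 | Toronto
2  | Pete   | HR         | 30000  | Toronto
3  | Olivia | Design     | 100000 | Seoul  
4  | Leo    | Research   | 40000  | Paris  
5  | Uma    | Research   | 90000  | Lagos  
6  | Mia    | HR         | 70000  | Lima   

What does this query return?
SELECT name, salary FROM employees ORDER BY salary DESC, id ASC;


Sorting by salary DESC, then id ASC for ties

6 rows:
Eve, 110000
Olivia, 100000
Uma, 90000
Mia, 70000
Leo, 40000
Pete, 30000


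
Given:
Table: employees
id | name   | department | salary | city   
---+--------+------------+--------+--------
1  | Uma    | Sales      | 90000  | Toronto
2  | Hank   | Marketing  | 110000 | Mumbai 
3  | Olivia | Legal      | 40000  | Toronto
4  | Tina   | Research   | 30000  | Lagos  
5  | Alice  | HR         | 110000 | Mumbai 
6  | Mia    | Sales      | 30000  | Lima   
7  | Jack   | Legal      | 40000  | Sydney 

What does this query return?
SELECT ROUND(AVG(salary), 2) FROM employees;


SUM(salary) = 450000
COUNT = 7
ROUND(AVG, 2) = ROUND(450000 / 7, 2) = 64285.71

64285.71


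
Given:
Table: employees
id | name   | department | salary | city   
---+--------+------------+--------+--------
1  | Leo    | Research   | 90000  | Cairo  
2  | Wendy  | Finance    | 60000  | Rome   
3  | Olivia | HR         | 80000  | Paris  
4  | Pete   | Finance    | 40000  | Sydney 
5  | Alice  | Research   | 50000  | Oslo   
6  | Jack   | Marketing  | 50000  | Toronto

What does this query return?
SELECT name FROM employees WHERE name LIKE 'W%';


LIKE 'W%' matches names starting with 'W'
Matching: 1

1 rows:
Wendy


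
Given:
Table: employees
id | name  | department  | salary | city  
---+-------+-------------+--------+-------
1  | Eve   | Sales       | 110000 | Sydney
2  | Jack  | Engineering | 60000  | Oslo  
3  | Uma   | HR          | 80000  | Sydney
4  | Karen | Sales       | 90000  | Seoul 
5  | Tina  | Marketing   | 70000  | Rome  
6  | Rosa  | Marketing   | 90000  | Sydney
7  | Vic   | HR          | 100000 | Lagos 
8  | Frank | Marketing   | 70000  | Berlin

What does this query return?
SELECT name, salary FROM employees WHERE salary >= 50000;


Filtering: salary >= 50000
Matching: 8 rows

8 rows:
Eve, 110000
Jack, 60000
Uma, 80000
Karen, 90000
Tina, 70000
Rosa, 90000
Vic, 100000
Frank, 70000


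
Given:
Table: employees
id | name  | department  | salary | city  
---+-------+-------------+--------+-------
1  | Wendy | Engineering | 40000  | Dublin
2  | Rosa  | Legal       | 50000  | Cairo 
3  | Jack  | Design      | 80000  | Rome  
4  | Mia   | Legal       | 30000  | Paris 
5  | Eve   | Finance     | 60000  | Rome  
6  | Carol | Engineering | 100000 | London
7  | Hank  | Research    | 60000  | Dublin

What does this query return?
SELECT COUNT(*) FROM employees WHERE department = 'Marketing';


Counting rows where department = 'Marketing'


0


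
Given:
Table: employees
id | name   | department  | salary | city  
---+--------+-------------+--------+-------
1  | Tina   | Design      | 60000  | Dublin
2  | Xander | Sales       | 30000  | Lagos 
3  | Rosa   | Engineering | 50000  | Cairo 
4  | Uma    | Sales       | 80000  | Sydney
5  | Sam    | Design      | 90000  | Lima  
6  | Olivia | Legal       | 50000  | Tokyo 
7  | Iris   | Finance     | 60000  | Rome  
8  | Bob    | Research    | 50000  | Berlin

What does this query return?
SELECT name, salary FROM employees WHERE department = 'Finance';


Filtering: department = 'Finance'
Matching rows: 1

1 rows:
Iris, 60000


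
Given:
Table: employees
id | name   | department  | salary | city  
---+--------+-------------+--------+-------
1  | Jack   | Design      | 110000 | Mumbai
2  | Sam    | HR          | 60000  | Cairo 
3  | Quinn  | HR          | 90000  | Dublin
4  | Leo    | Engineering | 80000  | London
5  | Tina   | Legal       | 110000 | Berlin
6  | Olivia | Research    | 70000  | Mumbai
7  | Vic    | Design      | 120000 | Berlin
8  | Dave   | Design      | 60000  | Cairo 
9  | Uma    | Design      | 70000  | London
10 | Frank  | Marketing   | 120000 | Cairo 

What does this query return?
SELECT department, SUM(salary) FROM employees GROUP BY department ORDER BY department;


Summing salary within each department:
  Design: 110000 + 120000 + 60000 + 70000 = 360000
  Engineering: 80000 = 80000
  HR: 60000 + 90000 = 150000
  Legal: 110000 = 110000
  Marketing: 120000 = 120000
  Research: 70000 = 70000


6 groups:
Design, 360000
Engineering, 80000
HR, 150000
Legal, 110000
Marketing, 120000
Research, 70000


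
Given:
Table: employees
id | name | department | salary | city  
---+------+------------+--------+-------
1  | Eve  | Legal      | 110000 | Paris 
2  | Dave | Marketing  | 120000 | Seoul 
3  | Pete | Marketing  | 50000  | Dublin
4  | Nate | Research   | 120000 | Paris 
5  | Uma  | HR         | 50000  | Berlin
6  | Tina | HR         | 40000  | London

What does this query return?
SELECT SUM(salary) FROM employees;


SUM(salary) = 110000 + 120000 + 50000 + 120000 + 50000 + 40000 = 490000

490000


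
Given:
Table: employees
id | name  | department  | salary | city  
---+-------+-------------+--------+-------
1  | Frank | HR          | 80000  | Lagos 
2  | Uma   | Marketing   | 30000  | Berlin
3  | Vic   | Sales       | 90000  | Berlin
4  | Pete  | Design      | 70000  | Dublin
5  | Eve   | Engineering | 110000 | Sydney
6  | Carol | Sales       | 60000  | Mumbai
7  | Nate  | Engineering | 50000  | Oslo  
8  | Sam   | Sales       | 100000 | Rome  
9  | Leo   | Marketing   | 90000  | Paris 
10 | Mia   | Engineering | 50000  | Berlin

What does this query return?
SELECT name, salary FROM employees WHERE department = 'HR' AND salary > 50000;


Filtering: department = 'HR' AND salary > 50000
Matching: 1 rows

1 rows:
Frank, 80000


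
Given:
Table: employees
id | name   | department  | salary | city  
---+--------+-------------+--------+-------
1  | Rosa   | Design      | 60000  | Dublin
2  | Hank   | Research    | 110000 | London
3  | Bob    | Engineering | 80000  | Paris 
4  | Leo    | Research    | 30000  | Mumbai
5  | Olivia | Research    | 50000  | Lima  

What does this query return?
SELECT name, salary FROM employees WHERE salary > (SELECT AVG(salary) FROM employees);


Subquery: AVG(salary) = 66000.0
Filtering: salary > 66000.0
  Hank (110000) -> MATCH
  Bob (80000) -> MATCH


2 rows:
Hank, 110000
Bob, 80000


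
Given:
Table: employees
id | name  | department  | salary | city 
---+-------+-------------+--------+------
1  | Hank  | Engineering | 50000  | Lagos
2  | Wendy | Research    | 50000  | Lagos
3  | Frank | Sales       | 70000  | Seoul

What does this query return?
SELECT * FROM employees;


SELECT * returns all 3 rows with all columns

3 rows:
1, Hank, Engineering, 50000, Lagos
2, Wendy, Research, 50000, Lagos
3, Frank, Sales, 70000, Seoul


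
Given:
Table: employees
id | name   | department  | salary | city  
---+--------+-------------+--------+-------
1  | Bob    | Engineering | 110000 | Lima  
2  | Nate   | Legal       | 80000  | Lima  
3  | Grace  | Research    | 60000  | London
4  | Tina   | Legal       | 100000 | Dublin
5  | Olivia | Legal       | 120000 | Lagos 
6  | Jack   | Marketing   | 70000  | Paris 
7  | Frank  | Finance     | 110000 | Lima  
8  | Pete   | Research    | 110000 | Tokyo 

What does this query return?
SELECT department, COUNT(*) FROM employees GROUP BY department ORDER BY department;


Assigning each row to its department group:
  Bob -> Engineering
  Nate -> Legal
  Grace -> Research
  Tina -> Legal
  Olivia -> Legal
  Jack -> Marketing
  Frank -> Finance
  Pete -> Research


5 groups:
Engineering, 1
Finance, 1
Legal, 3
Marketing, 1
Research, 2


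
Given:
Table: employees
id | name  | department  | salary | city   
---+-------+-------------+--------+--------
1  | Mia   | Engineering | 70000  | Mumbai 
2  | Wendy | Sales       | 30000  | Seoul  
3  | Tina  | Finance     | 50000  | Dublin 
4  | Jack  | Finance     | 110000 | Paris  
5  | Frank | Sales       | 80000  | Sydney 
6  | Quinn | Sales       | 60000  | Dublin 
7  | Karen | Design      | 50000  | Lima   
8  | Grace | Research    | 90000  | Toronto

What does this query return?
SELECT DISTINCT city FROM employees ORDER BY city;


All 'city' values (row order): Mumbai, Seoul, Dublin, Paris, Sydney, Dublin, Lima, Toronto
Removing duplicates leaves 7 unique value(s).

7 values:
Dublin
Lima
Mumbai
Paris
Seoul
Sydney
Toronto


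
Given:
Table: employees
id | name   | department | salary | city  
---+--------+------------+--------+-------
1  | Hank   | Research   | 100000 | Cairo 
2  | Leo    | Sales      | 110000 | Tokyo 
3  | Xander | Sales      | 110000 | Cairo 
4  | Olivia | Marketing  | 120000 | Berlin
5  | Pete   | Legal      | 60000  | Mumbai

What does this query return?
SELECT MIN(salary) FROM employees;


Salaries: 100000, 110000, 110000, 120000, 60000
MIN = 60000

60000


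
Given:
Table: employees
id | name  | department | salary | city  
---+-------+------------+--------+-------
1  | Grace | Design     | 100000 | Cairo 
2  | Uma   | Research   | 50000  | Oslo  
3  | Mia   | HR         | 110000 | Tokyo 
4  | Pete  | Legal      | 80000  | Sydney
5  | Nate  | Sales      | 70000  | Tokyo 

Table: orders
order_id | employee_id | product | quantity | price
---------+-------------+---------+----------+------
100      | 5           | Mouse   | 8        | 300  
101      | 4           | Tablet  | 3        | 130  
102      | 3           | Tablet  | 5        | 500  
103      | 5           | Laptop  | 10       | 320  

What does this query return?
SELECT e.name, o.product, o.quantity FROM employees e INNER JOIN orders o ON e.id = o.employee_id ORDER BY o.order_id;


Joining employees.id = orders.employee_id:
  employee Nate (id=5) -> order Mouse
  employee Pete (id=4) -> order Tablet
  employee Mia (id=3) -> order Tablet
  employee Nate (id=5) -> order Laptop


4 rows:
Nate, Mouse, 8
Pete, Tablet, 3
Mia, Tablet, 5
Nate, Laptop, 10


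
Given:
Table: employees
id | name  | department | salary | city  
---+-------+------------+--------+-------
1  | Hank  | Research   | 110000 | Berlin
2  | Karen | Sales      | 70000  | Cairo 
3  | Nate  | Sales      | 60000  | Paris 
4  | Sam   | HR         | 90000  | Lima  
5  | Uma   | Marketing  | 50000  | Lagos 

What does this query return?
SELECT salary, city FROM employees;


Projecting columns: salary, city

5 rows:
110000, Berlin
70000, Cairo
60000, Paris
90000, Lima
50000, Lagos


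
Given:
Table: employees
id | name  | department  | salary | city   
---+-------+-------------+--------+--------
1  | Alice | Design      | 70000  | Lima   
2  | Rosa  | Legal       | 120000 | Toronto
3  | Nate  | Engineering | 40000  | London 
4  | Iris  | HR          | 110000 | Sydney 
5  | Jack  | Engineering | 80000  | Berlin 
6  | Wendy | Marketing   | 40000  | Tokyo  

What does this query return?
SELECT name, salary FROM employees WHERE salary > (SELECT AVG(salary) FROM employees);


Subquery: AVG(salary) = 76666.67
Filtering: salary > 76666.67
  Rosa (120000) -> MATCH
  Iris (110000) -> MATCH
  Jack (80000) -> MATCH


3 rows:
Rosa, 120000
Iris, 110000
Jack, 80000


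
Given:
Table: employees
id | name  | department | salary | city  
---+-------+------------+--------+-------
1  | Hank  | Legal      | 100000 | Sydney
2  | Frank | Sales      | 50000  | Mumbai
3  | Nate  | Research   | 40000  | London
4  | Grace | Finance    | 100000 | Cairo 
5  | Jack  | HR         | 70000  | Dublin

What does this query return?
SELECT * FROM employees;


SELECT * returns all 5 rows with all columns

5 rows:
1, Hank, Legal, 100000, Sydney
2, Frank, Sales, 50000, Mumbai
3, Nate, Research, 40000, London
4, Grace, Finance, 100000, Cairo
5, Jack, HR, 70000, Dublin


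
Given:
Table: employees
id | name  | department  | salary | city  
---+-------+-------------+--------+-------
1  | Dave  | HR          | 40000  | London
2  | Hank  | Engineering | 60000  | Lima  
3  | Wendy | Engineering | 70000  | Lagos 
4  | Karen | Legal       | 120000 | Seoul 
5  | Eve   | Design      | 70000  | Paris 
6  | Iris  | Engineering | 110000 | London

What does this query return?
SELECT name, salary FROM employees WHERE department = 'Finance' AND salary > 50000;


Filtering: department = 'Finance' AND salary > 50000
Matching: 0 rows

Empty result set (0 rows)


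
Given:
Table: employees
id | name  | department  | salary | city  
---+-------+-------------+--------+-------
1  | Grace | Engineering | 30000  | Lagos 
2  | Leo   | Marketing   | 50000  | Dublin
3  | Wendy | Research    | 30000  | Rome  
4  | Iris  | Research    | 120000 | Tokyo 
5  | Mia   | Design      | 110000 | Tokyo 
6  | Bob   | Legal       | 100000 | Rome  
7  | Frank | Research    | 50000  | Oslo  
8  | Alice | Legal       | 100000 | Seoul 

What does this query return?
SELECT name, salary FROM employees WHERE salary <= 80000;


Filtering: salary <= 80000
Matching: 4 rows

4 rows:
Grace, 30000
Leo, 50000
Wendy, 30000
Frank, 50000


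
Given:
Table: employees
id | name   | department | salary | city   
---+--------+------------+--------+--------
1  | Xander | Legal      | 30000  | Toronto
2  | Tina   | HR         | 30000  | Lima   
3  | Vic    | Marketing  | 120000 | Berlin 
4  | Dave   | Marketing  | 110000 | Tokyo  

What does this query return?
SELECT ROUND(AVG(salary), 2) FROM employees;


SUM(salary) = 290000
COUNT = 4
ROUND(AVG, 2) = ROUND(290000 / 4, 2) = 72500.0

72500.0


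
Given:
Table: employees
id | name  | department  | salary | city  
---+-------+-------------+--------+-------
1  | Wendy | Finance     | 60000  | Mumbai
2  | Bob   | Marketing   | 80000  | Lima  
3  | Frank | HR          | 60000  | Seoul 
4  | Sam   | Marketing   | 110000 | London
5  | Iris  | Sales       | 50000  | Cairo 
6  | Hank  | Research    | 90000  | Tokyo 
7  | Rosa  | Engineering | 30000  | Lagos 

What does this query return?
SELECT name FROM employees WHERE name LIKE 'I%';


LIKE 'I%' matches names starting with 'I'
Matching: 1

1 rows:
Iris


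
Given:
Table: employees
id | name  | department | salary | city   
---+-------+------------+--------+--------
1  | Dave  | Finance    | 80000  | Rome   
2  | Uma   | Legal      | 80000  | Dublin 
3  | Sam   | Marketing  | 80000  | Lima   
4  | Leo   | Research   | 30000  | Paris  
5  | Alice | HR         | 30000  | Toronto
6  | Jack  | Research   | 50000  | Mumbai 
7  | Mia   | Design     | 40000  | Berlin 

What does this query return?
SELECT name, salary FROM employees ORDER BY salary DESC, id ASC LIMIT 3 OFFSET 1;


Sort by salary DESC (id ASC tiebreak), then skip 1 and take 3
Rows 2 through 4

3 rows:
Uma, 80000
Sam, 80000
Jack, 50000


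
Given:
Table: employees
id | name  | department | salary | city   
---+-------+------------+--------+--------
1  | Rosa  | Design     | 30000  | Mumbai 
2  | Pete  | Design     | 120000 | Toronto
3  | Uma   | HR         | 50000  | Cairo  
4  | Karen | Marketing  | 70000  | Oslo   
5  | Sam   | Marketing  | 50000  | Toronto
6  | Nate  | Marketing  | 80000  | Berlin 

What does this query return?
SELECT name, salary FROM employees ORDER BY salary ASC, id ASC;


Sorting by salary ASC, then id ASC for ties

6 rows:
Rosa, 30000
Uma, 50000
Sam, 50000
Karen, 70000
Nate, 80000
Pete, 120000


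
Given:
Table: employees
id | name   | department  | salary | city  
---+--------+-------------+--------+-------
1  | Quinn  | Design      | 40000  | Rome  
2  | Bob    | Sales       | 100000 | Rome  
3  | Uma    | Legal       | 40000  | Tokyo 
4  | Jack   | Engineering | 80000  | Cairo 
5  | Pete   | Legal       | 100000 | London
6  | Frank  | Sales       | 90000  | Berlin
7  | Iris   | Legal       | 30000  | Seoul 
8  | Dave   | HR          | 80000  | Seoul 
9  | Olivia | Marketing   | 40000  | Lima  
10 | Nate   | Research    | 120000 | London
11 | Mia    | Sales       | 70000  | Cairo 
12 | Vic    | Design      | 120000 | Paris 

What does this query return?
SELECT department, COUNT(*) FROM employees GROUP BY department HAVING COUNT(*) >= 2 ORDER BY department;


Groups with count >= 2:
  Design: 2 -> PASS
  Legal: 3 -> PASS
  Sales: 3 -> PASS
  Engineering: 1 -> filtered out
  HR: 1 -> filtered out
  Marketing: 1 -> filtered out
  Research: 1 -> filtered out


3 groups:
Design, 2
Legal, 3
Sales, 3


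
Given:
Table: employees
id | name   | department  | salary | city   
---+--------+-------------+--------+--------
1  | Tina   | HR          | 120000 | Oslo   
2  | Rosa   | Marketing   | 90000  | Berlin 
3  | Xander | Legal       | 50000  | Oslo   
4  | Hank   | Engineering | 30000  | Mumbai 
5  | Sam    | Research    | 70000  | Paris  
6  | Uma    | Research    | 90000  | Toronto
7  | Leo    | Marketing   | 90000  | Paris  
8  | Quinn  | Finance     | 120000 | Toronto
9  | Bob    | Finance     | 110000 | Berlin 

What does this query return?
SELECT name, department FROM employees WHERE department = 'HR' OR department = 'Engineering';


Filtering: department = 'HR' OR 'Engineering'
Matching: 2 rows

2 rows:
Tina, HR
Hank, Engineering


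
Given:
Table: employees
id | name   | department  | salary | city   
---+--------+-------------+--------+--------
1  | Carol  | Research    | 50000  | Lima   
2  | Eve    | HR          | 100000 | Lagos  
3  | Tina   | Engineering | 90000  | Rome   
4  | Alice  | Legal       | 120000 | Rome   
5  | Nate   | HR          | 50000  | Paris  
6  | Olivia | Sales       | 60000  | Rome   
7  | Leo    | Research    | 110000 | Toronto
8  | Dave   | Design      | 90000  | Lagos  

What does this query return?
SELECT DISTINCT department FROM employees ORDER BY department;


All 'department' values (row order): Research, HR, Engineering, Legal, HR, Sales, Research, Design
Removing duplicates leaves 6 unique value(s).

6 values:
Design
Engineering
HR
Legal
Research
Sales


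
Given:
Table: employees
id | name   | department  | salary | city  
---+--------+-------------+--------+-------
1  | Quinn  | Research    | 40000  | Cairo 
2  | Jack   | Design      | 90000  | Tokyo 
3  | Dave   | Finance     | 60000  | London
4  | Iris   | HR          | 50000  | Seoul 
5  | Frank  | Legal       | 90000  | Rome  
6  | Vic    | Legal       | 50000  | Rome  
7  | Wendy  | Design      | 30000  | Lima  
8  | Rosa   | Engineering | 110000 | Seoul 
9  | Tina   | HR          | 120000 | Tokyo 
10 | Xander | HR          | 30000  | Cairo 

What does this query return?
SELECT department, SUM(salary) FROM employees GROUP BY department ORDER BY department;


Summing salary within each department:
  Design: 90000 + 30000 = 120000
  Engineering: 110000 = 110000
  Finance: 60000 = 60000
  HR: 50000 + 120000 + 30000 = 200000
  Legal: 90000 + 50000 = 140000
  Research: 40000 = 40000


6 groups:
Design, 120000
Engineering, 110000
Finance, 60000
HR, 200000
Legal, 140000
Research, 40000


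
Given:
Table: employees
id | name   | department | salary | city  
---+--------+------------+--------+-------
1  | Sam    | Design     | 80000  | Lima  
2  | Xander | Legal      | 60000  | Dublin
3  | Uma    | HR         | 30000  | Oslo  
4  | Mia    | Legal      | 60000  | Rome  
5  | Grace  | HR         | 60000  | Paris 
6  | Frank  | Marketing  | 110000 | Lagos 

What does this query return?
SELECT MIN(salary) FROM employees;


Salaries: 80000, 60000, 30000, 60000, 60000, 110000
MIN = 30000

30000


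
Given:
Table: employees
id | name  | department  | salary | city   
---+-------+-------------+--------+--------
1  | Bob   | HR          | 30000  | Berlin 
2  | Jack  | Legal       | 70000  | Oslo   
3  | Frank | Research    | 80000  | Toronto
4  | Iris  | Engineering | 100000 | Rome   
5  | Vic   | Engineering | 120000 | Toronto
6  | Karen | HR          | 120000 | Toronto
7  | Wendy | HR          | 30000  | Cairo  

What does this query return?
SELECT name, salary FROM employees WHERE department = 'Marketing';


Filtering: department = 'Marketing'
Matching rows: 0

Empty result set (0 rows)


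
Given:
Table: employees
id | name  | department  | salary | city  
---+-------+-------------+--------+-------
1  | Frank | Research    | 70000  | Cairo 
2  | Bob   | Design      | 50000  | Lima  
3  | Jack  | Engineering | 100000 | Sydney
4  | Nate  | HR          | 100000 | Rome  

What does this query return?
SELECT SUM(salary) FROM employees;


SUM(salary) = 70000 + 50000 + 100000 + 100000 = 320000

320000


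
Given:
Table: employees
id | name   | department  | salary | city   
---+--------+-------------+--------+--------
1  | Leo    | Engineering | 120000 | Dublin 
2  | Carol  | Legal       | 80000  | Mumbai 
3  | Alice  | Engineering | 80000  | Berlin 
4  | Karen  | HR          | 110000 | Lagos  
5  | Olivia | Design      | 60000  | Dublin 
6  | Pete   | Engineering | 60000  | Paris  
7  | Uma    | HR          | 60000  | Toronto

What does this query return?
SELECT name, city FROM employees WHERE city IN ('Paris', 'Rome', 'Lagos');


Filtering: city IN ('Paris', 'Rome', 'Lagos')
Matching: 2 rows

2 rows:
Karen, Lagos
Pete, Paris


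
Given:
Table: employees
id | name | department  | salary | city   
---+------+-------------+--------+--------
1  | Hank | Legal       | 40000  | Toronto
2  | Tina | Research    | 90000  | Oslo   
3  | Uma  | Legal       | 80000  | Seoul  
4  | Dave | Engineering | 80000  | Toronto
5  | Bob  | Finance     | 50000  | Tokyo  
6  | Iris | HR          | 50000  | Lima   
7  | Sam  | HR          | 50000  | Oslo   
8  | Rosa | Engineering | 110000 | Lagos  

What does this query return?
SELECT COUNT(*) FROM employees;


COUNT(*) counts all rows

8


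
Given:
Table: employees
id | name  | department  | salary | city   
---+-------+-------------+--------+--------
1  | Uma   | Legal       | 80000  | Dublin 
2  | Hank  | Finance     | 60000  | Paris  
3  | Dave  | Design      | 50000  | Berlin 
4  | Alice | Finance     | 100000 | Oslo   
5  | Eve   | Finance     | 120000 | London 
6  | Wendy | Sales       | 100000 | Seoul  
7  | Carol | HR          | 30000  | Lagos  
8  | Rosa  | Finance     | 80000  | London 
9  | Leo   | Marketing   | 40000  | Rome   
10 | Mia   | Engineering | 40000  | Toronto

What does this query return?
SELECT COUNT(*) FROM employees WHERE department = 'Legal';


Counting rows where department = 'Legal'
  Uma -> MATCH


1


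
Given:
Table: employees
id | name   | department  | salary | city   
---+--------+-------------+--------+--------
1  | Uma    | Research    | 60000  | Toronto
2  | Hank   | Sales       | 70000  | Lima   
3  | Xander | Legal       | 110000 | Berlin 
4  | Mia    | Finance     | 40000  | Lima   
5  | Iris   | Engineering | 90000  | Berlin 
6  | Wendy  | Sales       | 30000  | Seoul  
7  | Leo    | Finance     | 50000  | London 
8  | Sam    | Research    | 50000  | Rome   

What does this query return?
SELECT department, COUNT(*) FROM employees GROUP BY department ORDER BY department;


Assigning each row to its department group:
  Uma -> Research
  Hank -> Sales
  Xander -> Legal
  Mia -> Finance
  Iris -> Engineering
  Wendy -> Sales
  Leo -> Finance
  Sam -> Research


5 groups:
Engineering, 1
Finance, 2
Legal, 1
Research, 2
Sales, 2


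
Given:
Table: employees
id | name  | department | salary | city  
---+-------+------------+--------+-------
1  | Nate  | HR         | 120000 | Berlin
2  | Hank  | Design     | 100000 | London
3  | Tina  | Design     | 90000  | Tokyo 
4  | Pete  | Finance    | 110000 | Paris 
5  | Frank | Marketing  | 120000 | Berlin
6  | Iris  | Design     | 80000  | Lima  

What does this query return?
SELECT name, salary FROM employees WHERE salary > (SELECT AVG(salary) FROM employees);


Subquery: AVG(salary) = 103333.33
Filtering: salary > 103333.33
  Nate (120000) -> MATCH
  Pete (110000) -> MATCH
  Frank (120000) -> MATCH


3 rows:
Nate, 120000
Pete, 110000
Frank, 120000


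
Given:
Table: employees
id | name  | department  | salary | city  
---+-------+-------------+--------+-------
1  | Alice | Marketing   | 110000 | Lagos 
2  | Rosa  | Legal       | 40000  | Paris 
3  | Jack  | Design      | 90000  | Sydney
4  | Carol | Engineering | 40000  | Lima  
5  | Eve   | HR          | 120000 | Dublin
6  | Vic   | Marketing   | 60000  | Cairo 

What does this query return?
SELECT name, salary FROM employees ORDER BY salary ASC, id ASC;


Sorting by salary ASC, then id ASC for ties

6 rows:
Rosa, 40000
Carol, 40000
Vic, 60000
Jack, 90000
Alice, 110000
Eve, 120000


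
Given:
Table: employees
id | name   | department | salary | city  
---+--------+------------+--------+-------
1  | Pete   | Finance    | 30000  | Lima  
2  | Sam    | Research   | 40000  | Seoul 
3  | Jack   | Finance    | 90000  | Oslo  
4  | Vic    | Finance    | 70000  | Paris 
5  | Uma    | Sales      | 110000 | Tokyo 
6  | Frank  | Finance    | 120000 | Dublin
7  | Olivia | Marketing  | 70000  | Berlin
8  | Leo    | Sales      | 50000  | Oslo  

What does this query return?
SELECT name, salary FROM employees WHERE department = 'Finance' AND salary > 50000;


Filtering: department = 'Finance' AND salary > 50000
Matching: 3 rows

3 rows:
Jack, 90000
Vic, 70000
Frank, 120000


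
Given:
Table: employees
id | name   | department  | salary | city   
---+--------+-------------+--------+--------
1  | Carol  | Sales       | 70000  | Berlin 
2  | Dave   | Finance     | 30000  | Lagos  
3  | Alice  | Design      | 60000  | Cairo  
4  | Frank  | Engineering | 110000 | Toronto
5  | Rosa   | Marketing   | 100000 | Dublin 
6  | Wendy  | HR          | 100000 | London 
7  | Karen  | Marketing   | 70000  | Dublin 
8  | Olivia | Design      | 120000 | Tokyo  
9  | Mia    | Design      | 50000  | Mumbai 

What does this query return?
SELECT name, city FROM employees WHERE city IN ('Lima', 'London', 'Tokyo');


Filtering: city IN ('Lima', 'London', 'Tokyo')
Matching: 2 rows

2 rows:
Wendy, London
Olivia, Tokyo
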